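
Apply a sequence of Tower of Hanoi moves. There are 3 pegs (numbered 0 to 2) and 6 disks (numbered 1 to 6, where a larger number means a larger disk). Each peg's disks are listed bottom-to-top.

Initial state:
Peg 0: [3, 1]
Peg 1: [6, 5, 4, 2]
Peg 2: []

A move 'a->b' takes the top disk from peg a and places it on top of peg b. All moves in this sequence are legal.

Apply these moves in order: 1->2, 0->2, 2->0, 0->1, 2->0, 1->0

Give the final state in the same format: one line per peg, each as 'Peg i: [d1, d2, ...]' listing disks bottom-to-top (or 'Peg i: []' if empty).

After move 1 (1->2):
Peg 0: [3, 1]
Peg 1: [6, 5, 4]
Peg 2: [2]

After move 2 (0->2):
Peg 0: [3]
Peg 1: [6, 5, 4]
Peg 2: [2, 1]

After move 3 (2->0):
Peg 0: [3, 1]
Peg 1: [6, 5, 4]
Peg 2: [2]

After move 4 (0->1):
Peg 0: [3]
Peg 1: [6, 5, 4, 1]
Peg 2: [2]

After move 5 (2->0):
Peg 0: [3, 2]
Peg 1: [6, 5, 4, 1]
Peg 2: []

After move 6 (1->0):
Peg 0: [3, 2, 1]
Peg 1: [6, 5, 4]
Peg 2: []

Answer: Peg 0: [3, 2, 1]
Peg 1: [6, 5, 4]
Peg 2: []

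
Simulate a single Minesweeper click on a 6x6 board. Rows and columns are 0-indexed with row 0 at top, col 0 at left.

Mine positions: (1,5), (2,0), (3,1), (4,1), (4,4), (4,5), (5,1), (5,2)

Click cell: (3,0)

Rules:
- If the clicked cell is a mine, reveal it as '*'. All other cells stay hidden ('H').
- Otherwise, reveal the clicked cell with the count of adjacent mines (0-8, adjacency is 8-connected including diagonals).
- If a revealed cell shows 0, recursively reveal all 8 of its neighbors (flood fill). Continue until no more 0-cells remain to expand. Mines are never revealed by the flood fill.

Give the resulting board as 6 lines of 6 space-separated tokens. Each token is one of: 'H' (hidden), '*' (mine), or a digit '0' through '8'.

H H H H H H
H H H H H H
H H H H H H
3 H H H H H
H H H H H H
H H H H H H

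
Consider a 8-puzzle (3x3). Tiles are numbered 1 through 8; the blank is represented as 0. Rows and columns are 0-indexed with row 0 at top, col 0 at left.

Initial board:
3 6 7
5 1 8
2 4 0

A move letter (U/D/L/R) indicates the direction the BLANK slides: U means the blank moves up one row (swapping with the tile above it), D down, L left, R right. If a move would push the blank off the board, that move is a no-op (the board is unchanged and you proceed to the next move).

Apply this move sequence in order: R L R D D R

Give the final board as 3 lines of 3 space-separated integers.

Answer: 3 6 7
5 1 8
2 4 0

Derivation:
After move 1 (R):
3 6 7
5 1 8
2 4 0

After move 2 (L):
3 6 7
5 1 8
2 0 4

After move 3 (R):
3 6 7
5 1 8
2 4 0

After move 4 (D):
3 6 7
5 1 8
2 4 0

After move 5 (D):
3 6 7
5 1 8
2 4 0

After move 6 (R):
3 6 7
5 1 8
2 4 0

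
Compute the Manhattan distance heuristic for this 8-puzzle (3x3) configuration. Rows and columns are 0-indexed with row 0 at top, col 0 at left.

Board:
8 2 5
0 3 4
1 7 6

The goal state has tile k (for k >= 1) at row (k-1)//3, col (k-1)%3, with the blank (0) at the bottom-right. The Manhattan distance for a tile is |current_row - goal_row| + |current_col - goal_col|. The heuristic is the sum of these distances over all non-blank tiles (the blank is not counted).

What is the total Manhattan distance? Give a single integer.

Answer: 13

Derivation:
Tile 8: (0,0)->(2,1) = 3
Tile 2: (0,1)->(0,1) = 0
Tile 5: (0,2)->(1,1) = 2
Tile 3: (1,1)->(0,2) = 2
Tile 4: (1,2)->(1,0) = 2
Tile 1: (2,0)->(0,0) = 2
Tile 7: (2,1)->(2,0) = 1
Tile 6: (2,2)->(1,2) = 1
Sum: 3 + 0 + 2 + 2 + 2 + 2 + 1 + 1 = 13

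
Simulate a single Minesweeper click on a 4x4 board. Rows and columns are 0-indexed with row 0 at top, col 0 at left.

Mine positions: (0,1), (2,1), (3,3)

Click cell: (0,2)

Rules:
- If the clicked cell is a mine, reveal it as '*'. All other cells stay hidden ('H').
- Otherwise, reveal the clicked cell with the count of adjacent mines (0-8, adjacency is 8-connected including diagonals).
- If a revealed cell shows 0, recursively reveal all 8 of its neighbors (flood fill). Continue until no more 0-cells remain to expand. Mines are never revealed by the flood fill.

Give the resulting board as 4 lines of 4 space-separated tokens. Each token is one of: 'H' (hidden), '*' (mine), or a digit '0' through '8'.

H H 1 H
H H H H
H H H H
H H H H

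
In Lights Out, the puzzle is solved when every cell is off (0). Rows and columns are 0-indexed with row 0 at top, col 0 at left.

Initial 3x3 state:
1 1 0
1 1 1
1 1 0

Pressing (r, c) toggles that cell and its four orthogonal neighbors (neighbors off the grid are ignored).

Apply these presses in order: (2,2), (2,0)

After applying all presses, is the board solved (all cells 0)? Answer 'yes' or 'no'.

Answer: no

Derivation:
After press 1 at (2,2):
1 1 0
1 1 0
1 0 1

After press 2 at (2,0):
1 1 0
0 1 0
0 1 1

Lights still on: 5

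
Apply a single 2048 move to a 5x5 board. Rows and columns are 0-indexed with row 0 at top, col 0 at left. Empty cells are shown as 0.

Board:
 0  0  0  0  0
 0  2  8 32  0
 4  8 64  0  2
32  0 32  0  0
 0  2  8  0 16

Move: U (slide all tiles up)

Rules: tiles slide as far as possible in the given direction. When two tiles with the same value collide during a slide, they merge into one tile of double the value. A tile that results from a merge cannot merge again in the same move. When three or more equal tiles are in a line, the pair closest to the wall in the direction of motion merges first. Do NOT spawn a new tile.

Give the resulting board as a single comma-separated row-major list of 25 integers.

Slide up:
col 0: [0, 0, 4, 32, 0] -> [4, 32, 0, 0, 0]
col 1: [0, 2, 8, 0, 2] -> [2, 8, 2, 0, 0]
col 2: [0, 8, 64, 32, 8] -> [8, 64, 32, 8, 0]
col 3: [0, 32, 0, 0, 0] -> [32, 0, 0, 0, 0]
col 4: [0, 0, 2, 0, 16] -> [2, 16, 0, 0, 0]

Answer: 4, 2, 8, 32, 2, 32, 8, 64, 0, 16, 0, 2, 32, 0, 0, 0, 0, 8, 0, 0, 0, 0, 0, 0, 0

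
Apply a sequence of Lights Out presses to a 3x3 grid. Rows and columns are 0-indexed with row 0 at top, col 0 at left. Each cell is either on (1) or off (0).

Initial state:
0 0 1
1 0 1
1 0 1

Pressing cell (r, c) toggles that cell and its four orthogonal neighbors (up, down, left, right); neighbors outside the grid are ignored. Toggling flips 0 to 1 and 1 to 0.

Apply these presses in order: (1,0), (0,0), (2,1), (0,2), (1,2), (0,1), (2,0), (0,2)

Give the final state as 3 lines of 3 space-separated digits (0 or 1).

After press 1 at (1,0):
1 0 1
0 1 1
0 0 1

After press 2 at (0,0):
0 1 1
1 1 1
0 0 1

After press 3 at (2,1):
0 1 1
1 0 1
1 1 0

After press 4 at (0,2):
0 0 0
1 0 0
1 1 0

After press 5 at (1,2):
0 0 1
1 1 1
1 1 1

After press 6 at (0,1):
1 1 0
1 0 1
1 1 1

After press 7 at (2,0):
1 1 0
0 0 1
0 0 1

After press 8 at (0,2):
1 0 1
0 0 0
0 0 1

Answer: 1 0 1
0 0 0
0 0 1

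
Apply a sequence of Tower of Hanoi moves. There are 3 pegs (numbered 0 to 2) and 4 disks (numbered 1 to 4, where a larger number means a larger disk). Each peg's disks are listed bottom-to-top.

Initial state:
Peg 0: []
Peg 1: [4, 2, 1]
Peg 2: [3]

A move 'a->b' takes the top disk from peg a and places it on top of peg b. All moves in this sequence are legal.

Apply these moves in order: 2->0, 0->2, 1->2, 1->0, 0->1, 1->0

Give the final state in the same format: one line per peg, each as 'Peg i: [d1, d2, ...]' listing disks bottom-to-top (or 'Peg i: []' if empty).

Answer: Peg 0: [2]
Peg 1: [4]
Peg 2: [3, 1]

Derivation:
After move 1 (2->0):
Peg 0: [3]
Peg 1: [4, 2, 1]
Peg 2: []

After move 2 (0->2):
Peg 0: []
Peg 1: [4, 2, 1]
Peg 2: [3]

After move 3 (1->2):
Peg 0: []
Peg 1: [4, 2]
Peg 2: [3, 1]

After move 4 (1->0):
Peg 0: [2]
Peg 1: [4]
Peg 2: [3, 1]

After move 5 (0->1):
Peg 0: []
Peg 1: [4, 2]
Peg 2: [3, 1]

After move 6 (1->0):
Peg 0: [2]
Peg 1: [4]
Peg 2: [3, 1]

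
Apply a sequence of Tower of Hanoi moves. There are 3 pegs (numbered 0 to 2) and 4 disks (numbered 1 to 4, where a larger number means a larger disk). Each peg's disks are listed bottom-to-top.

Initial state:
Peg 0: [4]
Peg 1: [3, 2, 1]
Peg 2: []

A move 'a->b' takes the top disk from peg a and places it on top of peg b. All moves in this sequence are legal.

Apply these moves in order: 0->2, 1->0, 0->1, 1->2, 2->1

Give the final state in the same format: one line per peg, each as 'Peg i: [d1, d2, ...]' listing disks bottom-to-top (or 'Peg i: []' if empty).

Answer: Peg 0: []
Peg 1: [3, 2, 1]
Peg 2: [4]

Derivation:
After move 1 (0->2):
Peg 0: []
Peg 1: [3, 2, 1]
Peg 2: [4]

After move 2 (1->0):
Peg 0: [1]
Peg 1: [3, 2]
Peg 2: [4]

After move 3 (0->1):
Peg 0: []
Peg 1: [3, 2, 1]
Peg 2: [4]

After move 4 (1->2):
Peg 0: []
Peg 1: [3, 2]
Peg 2: [4, 1]

After move 5 (2->1):
Peg 0: []
Peg 1: [3, 2, 1]
Peg 2: [4]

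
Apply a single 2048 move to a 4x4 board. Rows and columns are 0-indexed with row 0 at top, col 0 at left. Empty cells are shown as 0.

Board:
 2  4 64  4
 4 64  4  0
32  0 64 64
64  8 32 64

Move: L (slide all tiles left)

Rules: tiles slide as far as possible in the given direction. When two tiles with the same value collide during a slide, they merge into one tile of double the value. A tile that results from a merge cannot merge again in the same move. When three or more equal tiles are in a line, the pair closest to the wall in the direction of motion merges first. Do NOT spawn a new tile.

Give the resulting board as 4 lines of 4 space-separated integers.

Answer:   2   4  64   4
  4  64   4   0
 32 128   0   0
 64   8  32  64

Derivation:
Slide left:
row 0: [2, 4, 64, 4] -> [2, 4, 64, 4]
row 1: [4, 64, 4, 0] -> [4, 64, 4, 0]
row 2: [32, 0, 64, 64] -> [32, 128, 0, 0]
row 3: [64, 8, 32, 64] -> [64, 8, 32, 64]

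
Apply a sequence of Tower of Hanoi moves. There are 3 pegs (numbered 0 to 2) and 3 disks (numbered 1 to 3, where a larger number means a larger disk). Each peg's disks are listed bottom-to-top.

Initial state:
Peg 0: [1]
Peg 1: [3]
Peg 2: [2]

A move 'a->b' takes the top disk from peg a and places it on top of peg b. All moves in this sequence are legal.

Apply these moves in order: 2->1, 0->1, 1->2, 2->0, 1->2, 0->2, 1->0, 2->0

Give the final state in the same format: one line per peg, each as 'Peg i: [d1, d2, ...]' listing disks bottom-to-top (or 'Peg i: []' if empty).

After move 1 (2->1):
Peg 0: [1]
Peg 1: [3, 2]
Peg 2: []

After move 2 (0->1):
Peg 0: []
Peg 1: [3, 2, 1]
Peg 2: []

After move 3 (1->2):
Peg 0: []
Peg 1: [3, 2]
Peg 2: [1]

After move 4 (2->0):
Peg 0: [1]
Peg 1: [3, 2]
Peg 2: []

After move 5 (1->2):
Peg 0: [1]
Peg 1: [3]
Peg 2: [2]

After move 6 (0->2):
Peg 0: []
Peg 1: [3]
Peg 2: [2, 1]

After move 7 (1->0):
Peg 0: [3]
Peg 1: []
Peg 2: [2, 1]

After move 8 (2->0):
Peg 0: [3, 1]
Peg 1: []
Peg 2: [2]

Answer: Peg 0: [3, 1]
Peg 1: []
Peg 2: [2]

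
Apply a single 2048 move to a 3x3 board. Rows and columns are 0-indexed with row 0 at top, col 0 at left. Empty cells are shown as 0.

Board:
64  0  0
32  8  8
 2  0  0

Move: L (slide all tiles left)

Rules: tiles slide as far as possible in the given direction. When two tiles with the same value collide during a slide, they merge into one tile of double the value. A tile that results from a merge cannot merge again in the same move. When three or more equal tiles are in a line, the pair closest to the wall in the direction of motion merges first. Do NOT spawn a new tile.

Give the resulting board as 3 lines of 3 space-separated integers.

Slide left:
row 0: [64, 0, 0] -> [64, 0, 0]
row 1: [32, 8, 8] -> [32, 16, 0]
row 2: [2, 0, 0] -> [2, 0, 0]

Answer: 64  0  0
32 16  0
 2  0  0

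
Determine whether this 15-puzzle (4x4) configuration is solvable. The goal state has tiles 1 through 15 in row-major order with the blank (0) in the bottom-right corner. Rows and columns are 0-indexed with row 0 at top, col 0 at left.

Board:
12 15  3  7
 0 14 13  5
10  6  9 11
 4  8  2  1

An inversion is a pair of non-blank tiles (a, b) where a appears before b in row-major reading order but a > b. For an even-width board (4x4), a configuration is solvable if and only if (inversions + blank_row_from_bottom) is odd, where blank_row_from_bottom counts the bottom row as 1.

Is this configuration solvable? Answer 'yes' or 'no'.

Answer: no

Derivation:
Inversions: 75
Blank is in row 1 (0-indexed from top), which is row 3 counting from the bottom (bottom = 1).
75 + 3 = 78, which is even, so the puzzle is not solvable.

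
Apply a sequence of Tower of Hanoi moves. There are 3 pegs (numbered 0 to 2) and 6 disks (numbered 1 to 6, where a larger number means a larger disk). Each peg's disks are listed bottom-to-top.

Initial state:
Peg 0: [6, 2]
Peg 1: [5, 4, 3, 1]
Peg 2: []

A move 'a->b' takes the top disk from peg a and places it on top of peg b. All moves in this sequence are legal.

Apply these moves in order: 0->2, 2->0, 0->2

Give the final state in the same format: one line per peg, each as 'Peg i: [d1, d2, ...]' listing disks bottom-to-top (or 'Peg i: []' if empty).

Answer: Peg 0: [6]
Peg 1: [5, 4, 3, 1]
Peg 2: [2]

Derivation:
After move 1 (0->2):
Peg 0: [6]
Peg 1: [5, 4, 3, 1]
Peg 2: [2]

After move 2 (2->0):
Peg 0: [6, 2]
Peg 1: [5, 4, 3, 1]
Peg 2: []

After move 3 (0->2):
Peg 0: [6]
Peg 1: [5, 4, 3, 1]
Peg 2: [2]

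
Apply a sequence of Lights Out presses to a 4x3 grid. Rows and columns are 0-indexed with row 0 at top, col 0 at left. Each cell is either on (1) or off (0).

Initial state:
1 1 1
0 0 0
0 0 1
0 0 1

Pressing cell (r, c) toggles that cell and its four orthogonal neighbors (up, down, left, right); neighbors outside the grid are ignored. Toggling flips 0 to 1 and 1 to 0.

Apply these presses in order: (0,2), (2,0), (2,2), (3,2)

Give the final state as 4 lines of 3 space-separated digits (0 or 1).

After press 1 at (0,2):
1 0 0
0 0 1
0 0 1
0 0 1

After press 2 at (2,0):
1 0 0
1 0 1
1 1 1
1 0 1

After press 3 at (2,2):
1 0 0
1 0 0
1 0 0
1 0 0

After press 4 at (3,2):
1 0 0
1 0 0
1 0 1
1 1 1

Answer: 1 0 0
1 0 0
1 0 1
1 1 1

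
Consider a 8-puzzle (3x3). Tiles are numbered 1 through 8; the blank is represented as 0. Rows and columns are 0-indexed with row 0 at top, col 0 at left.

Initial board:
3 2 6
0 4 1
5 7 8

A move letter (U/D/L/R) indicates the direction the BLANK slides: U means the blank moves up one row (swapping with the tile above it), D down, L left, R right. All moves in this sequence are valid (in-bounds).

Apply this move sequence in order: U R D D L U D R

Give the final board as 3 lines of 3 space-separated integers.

Answer: 2 4 6
3 7 1
5 0 8

Derivation:
After move 1 (U):
0 2 6
3 4 1
5 7 8

After move 2 (R):
2 0 6
3 4 1
5 7 8

After move 3 (D):
2 4 6
3 0 1
5 7 8

After move 4 (D):
2 4 6
3 7 1
5 0 8

After move 5 (L):
2 4 6
3 7 1
0 5 8

After move 6 (U):
2 4 6
0 7 1
3 5 8

After move 7 (D):
2 4 6
3 7 1
0 5 8

After move 8 (R):
2 4 6
3 7 1
5 0 8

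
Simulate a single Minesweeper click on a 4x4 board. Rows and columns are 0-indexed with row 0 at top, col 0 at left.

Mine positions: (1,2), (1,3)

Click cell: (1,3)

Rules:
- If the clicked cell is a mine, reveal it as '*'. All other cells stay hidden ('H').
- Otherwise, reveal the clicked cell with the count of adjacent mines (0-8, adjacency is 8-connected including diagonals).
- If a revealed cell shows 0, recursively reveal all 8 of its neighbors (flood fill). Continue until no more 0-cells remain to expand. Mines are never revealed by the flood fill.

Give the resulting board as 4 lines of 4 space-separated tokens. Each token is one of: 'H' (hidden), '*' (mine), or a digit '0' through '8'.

H H H H
H H H *
H H H H
H H H H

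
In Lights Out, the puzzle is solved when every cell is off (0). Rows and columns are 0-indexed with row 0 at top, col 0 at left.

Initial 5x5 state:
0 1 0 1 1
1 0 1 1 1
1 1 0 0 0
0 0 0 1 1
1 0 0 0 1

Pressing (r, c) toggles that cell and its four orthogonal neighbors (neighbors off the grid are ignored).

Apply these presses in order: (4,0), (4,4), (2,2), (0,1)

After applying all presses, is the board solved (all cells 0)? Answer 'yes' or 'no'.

Answer: no

Derivation:
After press 1 at (4,0):
0 1 0 1 1
1 0 1 1 1
1 1 0 0 0
1 0 0 1 1
0 1 0 0 1

After press 2 at (4,4):
0 1 0 1 1
1 0 1 1 1
1 1 0 0 0
1 0 0 1 0
0 1 0 1 0

After press 3 at (2,2):
0 1 0 1 1
1 0 0 1 1
1 0 1 1 0
1 0 1 1 0
0 1 0 1 0

After press 4 at (0,1):
1 0 1 1 1
1 1 0 1 1
1 0 1 1 0
1 0 1 1 0
0 1 0 1 0

Lights still on: 16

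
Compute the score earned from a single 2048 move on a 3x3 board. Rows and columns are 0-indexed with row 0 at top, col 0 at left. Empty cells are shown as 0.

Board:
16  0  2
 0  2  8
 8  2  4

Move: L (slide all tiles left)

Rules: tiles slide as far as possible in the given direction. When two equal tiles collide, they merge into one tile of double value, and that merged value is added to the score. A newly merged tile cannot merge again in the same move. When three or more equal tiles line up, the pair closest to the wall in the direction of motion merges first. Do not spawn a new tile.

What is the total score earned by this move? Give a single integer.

Answer: 0

Derivation:
Slide left:
row 0: [16, 0, 2] -> [16, 2, 0]  score +0 (running 0)
row 1: [0, 2, 8] -> [2, 8, 0]  score +0 (running 0)
row 2: [8, 2, 4] -> [8, 2, 4]  score +0 (running 0)
Board after move:
16  2  0
 2  8  0
 8  2  4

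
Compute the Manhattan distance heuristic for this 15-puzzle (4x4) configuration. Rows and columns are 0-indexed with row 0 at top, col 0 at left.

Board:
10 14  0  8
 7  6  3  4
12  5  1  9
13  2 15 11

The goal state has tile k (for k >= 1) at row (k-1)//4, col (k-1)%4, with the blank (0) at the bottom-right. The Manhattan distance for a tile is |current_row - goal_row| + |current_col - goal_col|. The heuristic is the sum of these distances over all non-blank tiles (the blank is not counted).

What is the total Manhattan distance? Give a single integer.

Tile 10: at (0,0), goal (2,1), distance |0-2|+|0-1| = 3
Tile 14: at (0,1), goal (3,1), distance |0-3|+|1-1| = 3
Tile 8: at (0,3), goal (1,3), distance |0-1|+|3-3| = 1
Tile 7: at (1,0), goal (1,2), distance |1-1|+|0-2| = 2
Tile 6: at (1,1), goal (1,1), distance |1-1|+|1-1| = 0
Tile 3: at (1,2), goal (0,2), distance |1-0|+|2-2| = 1
Tile 4: at (1,3), goal (0,3), distance |1-0|+|3-3| = 1
Tile 12: at (2,0), goal (2,3), distance |2-2|+|0-3| = 3
Tile 5: at (2,1), goal (1,0), distance |2-1|+|1-0| = 2
Tile 1: at (2,2), goal (0,0), distance |2-0|+|2-0| = 4
Tile 9: at (2,3), goal (2,0), distance |2-2|+|3-0| = 3
Tile 13: at (3,0), goal (3,0), distance |3-3|+|0-0| = 0
Tile 2: at (3,1), goal (0,1), distance |3-0|+|1-1| = 3
Tile 15: at (3,2), goal (3,2), distance |3-3|+|2-2| = 0
Tile 11: at (3,3), goal (2,2), distance |3-2|+|3-2| = 2
Sum: 3 + 3 + 1 + 2 + 0 + 1 + 1 + 3 + 2 + 4 + 3 + 0 + 3 + 0 + 2 = 28

Answer: 28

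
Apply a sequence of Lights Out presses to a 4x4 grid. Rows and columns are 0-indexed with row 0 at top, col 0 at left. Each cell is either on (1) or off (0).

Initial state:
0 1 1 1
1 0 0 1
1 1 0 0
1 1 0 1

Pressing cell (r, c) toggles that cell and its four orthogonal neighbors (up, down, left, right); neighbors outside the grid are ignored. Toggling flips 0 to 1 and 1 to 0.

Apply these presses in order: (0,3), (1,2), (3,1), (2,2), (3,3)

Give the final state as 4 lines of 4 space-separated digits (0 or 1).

After press 1 at (0,3):
0 1 0 0
1 0 0 0
1 1 0 0
1 1 0 1

After press 2 at (1,2):
0 1 1 0
1 1 1 1
1 1 1 0
1 1 0 1

After press 3 at (3,1):
0 1 1 0
1 1 1 1
1 0 1 0
0 0 1 1

After press 4 at (2,2):
0 1 1 0
1 1 0 1
1 1 0 1
0 0 0 1

After press 5 at (3,3):
0 1 1 0
1 1 0 1
1 1 0 0
0 0 1 0

Answer: 0 1 1 0
1 1 0 1
1 1 0 0
0 0 1 0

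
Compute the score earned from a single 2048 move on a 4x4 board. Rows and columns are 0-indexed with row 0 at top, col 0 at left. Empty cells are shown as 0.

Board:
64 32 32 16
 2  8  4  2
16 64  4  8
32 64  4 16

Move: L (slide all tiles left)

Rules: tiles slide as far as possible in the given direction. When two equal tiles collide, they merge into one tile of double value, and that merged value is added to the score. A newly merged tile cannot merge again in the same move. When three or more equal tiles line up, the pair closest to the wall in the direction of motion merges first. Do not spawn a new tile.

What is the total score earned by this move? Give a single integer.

Slide left:
row 0: [64, 32, 32, 16] -> [64, 64, 16, 0]  score +64 (running 64)
row 1: [2, 8, 4, 2] -> [2, 8, 4, 2]  score +0 (running 64)
row 2: [16, 64, 4, 8] -> [16, 64, 4, 8]  score +0 (running 64)
row 3: [32, 64, 4, 16] -> [32, 64, 4, 16]  score +0 (running 64)
Board after move:
64 64 16  0
 2  8  4  2
16 64  4  8
32 64  4 16

Answer: 64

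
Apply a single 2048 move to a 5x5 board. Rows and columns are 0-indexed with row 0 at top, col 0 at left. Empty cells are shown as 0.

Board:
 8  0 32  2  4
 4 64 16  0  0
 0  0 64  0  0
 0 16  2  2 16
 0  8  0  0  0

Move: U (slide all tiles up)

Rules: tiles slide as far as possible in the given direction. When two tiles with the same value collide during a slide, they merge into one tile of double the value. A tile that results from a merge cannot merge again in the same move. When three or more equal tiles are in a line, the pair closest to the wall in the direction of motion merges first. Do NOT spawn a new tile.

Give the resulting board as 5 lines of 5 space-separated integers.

Answer:  8 64 32  4  4
 4 16 16  0 16
 0  8 64  0  0
 0  0  2  0  0
 0  0  0  0  0

Derivation:
Slide up:
col 0: [8, 4, 0, 0, 0] -> [8, 4, 0, 0, 0]
col 1: [0, 64, 0, 16, 8] -> [64, 16, 8, 0, 0]
col 2: [32, 16, 64, 2, 0] -> [32, 16, 64, 2, 0]
col 3: [2, 0, 0, 2, 0] -> [4, 0, 0, 0, 0]
col 4: [4, 0, 0, 16, 0] -> [4, 16, 0, 0, 0]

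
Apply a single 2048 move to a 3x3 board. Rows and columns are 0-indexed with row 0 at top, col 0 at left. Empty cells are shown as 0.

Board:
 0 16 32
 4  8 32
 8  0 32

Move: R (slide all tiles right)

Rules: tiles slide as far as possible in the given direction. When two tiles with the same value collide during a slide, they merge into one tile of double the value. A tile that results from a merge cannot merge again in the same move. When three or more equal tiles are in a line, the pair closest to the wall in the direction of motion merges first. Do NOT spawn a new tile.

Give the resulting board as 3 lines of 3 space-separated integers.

Slide right:
row 0: [0, 16, 32] -> [0, 16, 32]
row 1: [4, 8, 32] -> [4, 8, 32]
row 2: [8, 0, 32] -> [0, 8, 32]

Answer:  0 16 32
 4  8 32
 0  8 32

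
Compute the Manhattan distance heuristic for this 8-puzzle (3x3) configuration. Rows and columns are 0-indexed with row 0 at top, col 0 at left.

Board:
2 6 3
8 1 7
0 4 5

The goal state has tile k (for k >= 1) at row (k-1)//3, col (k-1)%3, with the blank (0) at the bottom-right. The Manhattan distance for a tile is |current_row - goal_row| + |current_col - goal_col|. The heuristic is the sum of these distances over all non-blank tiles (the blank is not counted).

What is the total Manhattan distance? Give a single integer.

Answer: 14

Derivation:
Tile 2: at (0,0), goal (0,1), distance |0-0|+|0-1| = 1
Tile 6: at (0,1), goal (1,2), distance |0-1|+|1-2| = 2
Tile 3: at (0,2), goal (0,2), distance |0-0|+|2-2| = 0
Tile 8: at (1,0), goal (2,1), distance |1-2|+|0-1| = 2
Tile 1: at (1,1), goal (0,0), distance |1-0|+|1-0| = 2
Tile 7: at (1,2), goal (2,0), distance |1-2|+|2-0| = 3
Tile 4: at (2,1), goal (1,0), distance |2-1|+|1-0| = 2
Tile 5: at (2,2), goal (1,1), distance |2-1|+|2-1| = 2
Sum: 1 + 2 + 0 + 2 + 2 + 3 + 2 + 2 = 14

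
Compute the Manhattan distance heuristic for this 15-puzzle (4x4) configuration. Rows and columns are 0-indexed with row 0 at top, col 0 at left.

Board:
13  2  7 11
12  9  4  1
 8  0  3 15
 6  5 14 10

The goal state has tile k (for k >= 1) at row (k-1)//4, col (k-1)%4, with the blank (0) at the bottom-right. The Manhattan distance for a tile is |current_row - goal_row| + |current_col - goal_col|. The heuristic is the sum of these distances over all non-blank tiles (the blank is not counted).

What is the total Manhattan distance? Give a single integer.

Answer: 37

Derivation:
Tile 13: (0,0)->(3,0) = 3
Tile 2: (0,1)->(0,1) = 0
Tile 7: (0,2)->(1,2) = 1
Tile 11: (0,3)->(2,2) = 3
Tile 12: (1,0)->(2,3) = 4
Tile 9: (1,1)->(2,0) = 2
Tile 4: (1,2)->(0,3) = 2
Tile 1: (1,3)->(0,0) = 4
Tile 8: (2,0)->(1,3) = 4
Tile 3: (2,2)->(0,2) = 2
Tile 15: (2,3)->(3,2) = 2
Tile 6: (3,0)->(1,1) = 3
Tile 5: (3,1)->(1,0) = 3
Tile 14: (3,2)->(3,1) = 1
Tile 10: (3,3)->(2,1) = 3
Sum: 3 + 0 + 1 + 3 + 4 + 2 + 2 + 4 + 4 + 2 + 2 + 3 + 3 + 1 + 3 = 37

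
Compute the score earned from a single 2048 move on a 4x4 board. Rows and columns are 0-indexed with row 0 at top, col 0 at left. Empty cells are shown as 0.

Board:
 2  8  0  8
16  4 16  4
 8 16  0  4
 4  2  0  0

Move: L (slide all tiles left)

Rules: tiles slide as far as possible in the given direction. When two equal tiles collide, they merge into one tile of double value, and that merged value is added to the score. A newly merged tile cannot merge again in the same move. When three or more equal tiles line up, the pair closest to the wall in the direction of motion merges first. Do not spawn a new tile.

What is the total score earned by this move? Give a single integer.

Answer: 16

Derivation:
Slide left:
row 0: [2, 8, 0, 8] -> [2, 16, 0, 0]  score +16 (running 16)
row 1: [16, 4, 16, 4] -> [16, 4, 16, 4]  score +0 (running 16)
row 2: [8, 16, 0, 4] -> [8, 16, 4, 0]  score +0 (running 16)
row 3: [4, 2, 0, 0] -> [4, 2, 0, 0]  score +0 (running 16)
Board after move:
 2 16  0  0
16  4 16  4
 8 16  4  0
 4  2  0  0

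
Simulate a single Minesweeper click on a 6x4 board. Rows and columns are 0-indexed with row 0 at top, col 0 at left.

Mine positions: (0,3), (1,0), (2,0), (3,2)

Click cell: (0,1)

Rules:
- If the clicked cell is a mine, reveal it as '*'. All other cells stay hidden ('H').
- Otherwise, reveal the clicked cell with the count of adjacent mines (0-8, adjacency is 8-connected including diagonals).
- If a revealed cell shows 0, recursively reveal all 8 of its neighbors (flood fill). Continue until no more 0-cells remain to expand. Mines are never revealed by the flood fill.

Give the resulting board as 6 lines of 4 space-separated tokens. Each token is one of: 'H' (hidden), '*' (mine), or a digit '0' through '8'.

H 1 H H
H H H H
H H H H
H H H H
H H H H
H H H H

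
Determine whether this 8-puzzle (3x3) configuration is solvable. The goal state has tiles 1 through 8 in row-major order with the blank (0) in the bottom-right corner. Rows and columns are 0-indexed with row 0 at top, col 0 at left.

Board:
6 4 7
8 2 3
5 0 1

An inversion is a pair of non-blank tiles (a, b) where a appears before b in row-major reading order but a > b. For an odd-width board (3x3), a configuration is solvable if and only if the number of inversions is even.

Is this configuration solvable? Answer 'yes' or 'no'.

Answer: no

Derivation:
Inversions (pairs i<j in row-major order where tile[i] > tile[j] > 0): 19
19 is odd, so the puzzle is not solvable.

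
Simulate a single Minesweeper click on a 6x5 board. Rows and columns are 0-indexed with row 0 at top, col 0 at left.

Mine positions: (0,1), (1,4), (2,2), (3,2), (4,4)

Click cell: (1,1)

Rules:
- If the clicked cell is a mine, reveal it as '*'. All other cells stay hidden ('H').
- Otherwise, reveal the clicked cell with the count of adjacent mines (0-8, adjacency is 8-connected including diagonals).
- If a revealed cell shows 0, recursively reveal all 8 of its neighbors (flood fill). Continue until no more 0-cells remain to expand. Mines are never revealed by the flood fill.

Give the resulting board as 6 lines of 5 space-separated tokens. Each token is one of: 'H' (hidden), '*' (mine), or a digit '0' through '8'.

H H H H H
H 2 H H H
H H H H H
H H H H H
H H H H H
H H H H H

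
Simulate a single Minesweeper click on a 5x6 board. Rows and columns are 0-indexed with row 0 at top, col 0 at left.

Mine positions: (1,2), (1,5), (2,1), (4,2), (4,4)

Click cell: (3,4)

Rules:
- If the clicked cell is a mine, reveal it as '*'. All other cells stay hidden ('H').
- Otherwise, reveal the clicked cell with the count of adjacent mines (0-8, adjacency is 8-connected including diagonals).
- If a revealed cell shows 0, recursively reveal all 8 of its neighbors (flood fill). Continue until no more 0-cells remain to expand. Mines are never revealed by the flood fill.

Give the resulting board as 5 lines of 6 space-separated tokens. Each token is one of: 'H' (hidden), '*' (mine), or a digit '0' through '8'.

H H H H H H
H H H H H H
H H H H H H
H H H H 1 H
H H H H H H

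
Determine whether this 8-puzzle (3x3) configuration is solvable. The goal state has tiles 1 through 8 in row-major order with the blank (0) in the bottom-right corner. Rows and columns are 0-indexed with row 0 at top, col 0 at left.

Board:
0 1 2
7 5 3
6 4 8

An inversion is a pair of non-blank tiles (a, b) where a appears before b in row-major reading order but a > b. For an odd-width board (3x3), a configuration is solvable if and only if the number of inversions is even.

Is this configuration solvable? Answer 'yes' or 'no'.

Inversions (pairs i<j in row-major order where tile[i] > tile[j] > 0): 7
7 is odd, so the puzzle is not solvable.

Answer: no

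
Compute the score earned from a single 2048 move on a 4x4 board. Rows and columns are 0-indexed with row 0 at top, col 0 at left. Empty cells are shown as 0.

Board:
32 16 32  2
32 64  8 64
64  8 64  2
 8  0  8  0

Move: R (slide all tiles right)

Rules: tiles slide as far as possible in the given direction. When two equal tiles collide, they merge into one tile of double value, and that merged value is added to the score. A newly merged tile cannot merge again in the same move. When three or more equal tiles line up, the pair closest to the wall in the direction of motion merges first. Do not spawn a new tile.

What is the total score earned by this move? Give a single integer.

Answer: 16

Derivation:
Slide right:
row 0: [32, 16, 32, 2] -> [32, 16, 32, 2]  score +0 (running 0)
row 1: [32, 64, 8, 64] -> [32, 64, 8, 64]  score +0 (running 0)
row 2: [64, 8, 64, 2] -> [64, 8, 64, 2]  score +0 (running 0)
row 3: [8, 0, 8, 0] -> [0, 0, 0, 16]  score +16 (running 16)
Board after move:
32 16 32  2
32 64  8 64
64  8 64  2
 0  0  0 16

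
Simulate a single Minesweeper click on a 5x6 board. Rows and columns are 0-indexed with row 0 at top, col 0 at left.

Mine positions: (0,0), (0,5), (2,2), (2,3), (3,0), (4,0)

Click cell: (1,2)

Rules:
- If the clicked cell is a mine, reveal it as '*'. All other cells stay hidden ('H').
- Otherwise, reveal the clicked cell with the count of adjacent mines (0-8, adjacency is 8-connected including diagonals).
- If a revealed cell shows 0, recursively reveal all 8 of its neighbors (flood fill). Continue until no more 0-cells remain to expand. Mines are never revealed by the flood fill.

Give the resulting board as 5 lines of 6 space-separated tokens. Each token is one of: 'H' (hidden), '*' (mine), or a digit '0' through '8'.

H H H H H H
H H 2 H H H
H H H H H H
H H H H H H
H H H H H H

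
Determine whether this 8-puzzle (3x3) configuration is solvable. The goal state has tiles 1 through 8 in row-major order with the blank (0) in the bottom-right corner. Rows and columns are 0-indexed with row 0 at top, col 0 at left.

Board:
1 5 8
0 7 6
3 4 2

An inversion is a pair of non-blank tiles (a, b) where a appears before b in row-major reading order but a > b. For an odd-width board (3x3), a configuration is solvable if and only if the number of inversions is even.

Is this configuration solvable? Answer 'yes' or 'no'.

Inversions (pairs i<j in row-major order where tile[i] > tile[j] > 0): 17
17 is odd, so the puzzle is not solvable.

Answer: no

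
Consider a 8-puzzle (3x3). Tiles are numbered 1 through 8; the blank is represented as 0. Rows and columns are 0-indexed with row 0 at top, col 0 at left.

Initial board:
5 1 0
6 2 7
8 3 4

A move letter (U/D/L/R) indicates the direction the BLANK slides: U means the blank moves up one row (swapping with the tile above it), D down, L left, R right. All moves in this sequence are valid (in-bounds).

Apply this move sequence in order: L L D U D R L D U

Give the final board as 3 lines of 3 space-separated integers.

After move 1 (L):
5 0 1
6 2 7
8 3 4

After move 2 (L):
0 5 1
6 2 7
8 3 4

After move 3 (D):
6 5 1
0 2 7
8 3 4

After move 4 (U):
0 5 1
6 2 7
8 3 4

After move 5 (D):
6 5 1
0 2 7
8 3 4

After move 6 (R):
6 5 1
2 0 7
8 3 4

After move 7 (L):
6 5 1
0 2 7
8 3 4

After move 8 (D):
6 5 1
8 2 7
0 3 4

After move 9 (U):
6 5 1
0 2 7
8 3 4

Answer: 6 5 1
0 2 7
8 3 4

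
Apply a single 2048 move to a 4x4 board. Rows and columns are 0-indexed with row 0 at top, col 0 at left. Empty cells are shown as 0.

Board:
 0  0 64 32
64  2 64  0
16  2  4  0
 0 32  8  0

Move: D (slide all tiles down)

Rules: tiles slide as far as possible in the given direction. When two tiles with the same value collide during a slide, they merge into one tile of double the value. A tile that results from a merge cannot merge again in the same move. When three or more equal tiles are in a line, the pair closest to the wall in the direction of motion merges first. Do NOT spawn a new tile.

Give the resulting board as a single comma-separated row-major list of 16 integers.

Answer: 0, 0, 0, 0, 0, 0, 128, 0, 64, 4, 4, 0, 16, 32, 8, 32

Derivation:
Slide down:
col 0: [0, 64, 16, 0] -> [0, 0, 64, 16]
col 1: [0, 2, 2, 32] -> [0, 0, 4, 32]
col 2: [64, 64, 4, 8] -> [0, 128, 4, 8]
col 3: [32, 0, 0, 0] -> [0, 0, 0, 32]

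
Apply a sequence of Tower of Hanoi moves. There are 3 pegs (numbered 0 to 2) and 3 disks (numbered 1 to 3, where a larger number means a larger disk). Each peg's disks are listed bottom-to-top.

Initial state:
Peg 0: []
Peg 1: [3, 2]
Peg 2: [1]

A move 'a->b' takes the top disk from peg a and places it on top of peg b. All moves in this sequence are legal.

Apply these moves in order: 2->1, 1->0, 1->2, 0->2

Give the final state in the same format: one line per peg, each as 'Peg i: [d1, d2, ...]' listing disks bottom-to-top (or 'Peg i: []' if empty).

Answer: Peg 0: []
Peg 1: [3]
Peg 2: [2, 1]

Derivation:
After move 1 (2->1):
Peg 0: []
Peg 1: [3, 2, 1]
Peg 2: []

After move 2 (1->0):
Peg 0: [1]
Peg 1: [3, 2]
Peg 2: []

After move 3 (1->2):
Peg 0: [1]
Peg 1: [3]
Peg 2: [2]

After move 4 (0->2):
Peg 0: []
Peg 1: [3]
Peg 2: [2, 1]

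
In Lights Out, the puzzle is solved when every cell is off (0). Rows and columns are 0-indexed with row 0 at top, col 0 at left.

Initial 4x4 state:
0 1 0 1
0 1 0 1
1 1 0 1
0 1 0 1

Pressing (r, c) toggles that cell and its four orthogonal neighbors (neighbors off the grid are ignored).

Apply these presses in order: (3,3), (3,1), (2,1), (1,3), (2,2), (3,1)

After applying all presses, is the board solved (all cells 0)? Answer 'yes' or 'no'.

After press 1 at (3,3):
0 1 0 1
0 1 0 1
1 1 0 0
0 1 1 0

After press 2 at (3,1):
0 1 0 1
0 1 0 1
1 0 0 0
1 0 0 0

After press 3 at (2,1):
0 1 0 1
0 0 0 1
0 1 1 0
1 1 0 0

After press 4 at (1,3):
0 1 0 0
0 0 1 0
0 1 1 1
1 1 0 0

After press 5 at (2,2):
0 1 0 0
0 0 0 0
0 0 0 0
1 1 1 0

After press 6 at (3,1):
0 1 0 0
0 0 0 0
0 1 0 0
0 0 0 0

Lights still on: 2

Answer: no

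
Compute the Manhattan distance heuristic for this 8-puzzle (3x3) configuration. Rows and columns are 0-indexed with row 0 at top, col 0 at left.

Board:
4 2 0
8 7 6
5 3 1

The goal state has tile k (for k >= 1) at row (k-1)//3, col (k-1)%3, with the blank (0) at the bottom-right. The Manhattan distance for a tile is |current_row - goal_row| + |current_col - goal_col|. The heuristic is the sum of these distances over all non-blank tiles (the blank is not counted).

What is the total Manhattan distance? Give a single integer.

Answer: 14

Derivation:
Tile 4: at (0,0), goal (1,0), distance |0-1|+|0-0| = 1
Tile 2: at (0,1), goal (0,1), distance |0-0|+|1-1| = 0
Tile 8: at (1,0), goal (2,1), distance |1-2|+|0-1| = 2
Tile 7: at (1,1), goal (2,0), distance |1-2|+|1-0| = 2
Tile 6: at (1,2), goal (1,2), distance |1-1|+|2-2| = 0
Tile 5: at (2,0), goal (1,1), distance |2-1|+|0-1| = 2
Tile 3: at (2,1), goal (0,2), distance |2-0|+|1-2| = 3
Tile 1: at (2,2), goal (0,0), distance |2-0|+|2-0| = 4
Sum: 1 + 0 + 2 + 2 + 0 + 2 + 3 + 4 = 14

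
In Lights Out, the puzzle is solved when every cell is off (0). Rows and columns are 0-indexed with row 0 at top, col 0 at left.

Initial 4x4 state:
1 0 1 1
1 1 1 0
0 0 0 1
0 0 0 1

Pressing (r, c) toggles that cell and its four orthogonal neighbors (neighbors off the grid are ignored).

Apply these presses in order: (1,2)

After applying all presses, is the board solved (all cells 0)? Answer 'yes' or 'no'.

After press 1 at (1,2):
1 0 0 1
1 0 0 1
0 0 1 1
0 0 0 1

Lights still on: 7

Answer: no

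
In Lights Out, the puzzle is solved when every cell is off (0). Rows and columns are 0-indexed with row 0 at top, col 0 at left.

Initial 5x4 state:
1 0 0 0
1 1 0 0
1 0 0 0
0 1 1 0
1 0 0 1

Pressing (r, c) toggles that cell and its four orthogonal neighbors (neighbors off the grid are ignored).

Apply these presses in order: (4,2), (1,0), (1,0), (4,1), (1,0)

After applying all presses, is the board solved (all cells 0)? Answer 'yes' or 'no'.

Answer: yes

Derivation:
After press 1 at (4,2):
1 0 0 0
1 1 0 0
1 0 0 0
0 1 0 0
1 1 1 0

After press 2 at (1,0):
0 0 0 0
0 0 0 0
0 0 0 0
0 1 0 0
1 1 1 0

After press 3 at (1,0):
1 0 0 0
1 1 0 0
1 0 0 0
0 1 0 0
1 1 1 0

After press 4 at (4,1):
1 0 0 0
1 1 0 0
1 0 0 0
0 0 0 0
0 0 0 0

After press 5 at (1,0):
0 0 0 0
0 0 0 0
0 0 0 0
0 0 0 0
0 0 0 0

Lights still on: 0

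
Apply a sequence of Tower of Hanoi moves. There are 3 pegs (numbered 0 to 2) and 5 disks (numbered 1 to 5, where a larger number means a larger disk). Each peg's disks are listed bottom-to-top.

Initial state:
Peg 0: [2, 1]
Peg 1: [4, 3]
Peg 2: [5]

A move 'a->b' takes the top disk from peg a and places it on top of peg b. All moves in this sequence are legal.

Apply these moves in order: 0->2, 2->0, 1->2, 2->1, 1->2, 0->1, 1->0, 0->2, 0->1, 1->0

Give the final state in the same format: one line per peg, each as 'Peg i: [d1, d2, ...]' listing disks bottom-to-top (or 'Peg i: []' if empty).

Answer: Peg 0: [2]
Peg 1: [4]
Peg 2: [5, 3, 1]

Derivation:
After move 1 (0->2):
Peg 0: [2]
Peg 1: [4, 3]
Peg 2: [5, 1]

After move 2 (2->0):
Peg 0: [2, 1]
Peg 1: [4, 3]
Peg 2: [5]

After move 3 (1->2):
Peg 0: [2, 1]
Peg 1: [4]
Peg 2: [5, 3]

After move 4 (2->1):
Peg 0: [2, 1]
Peg 1: [4, 3]
Peg 2: [5]

After move 5 (1->2):
Peg 0: [2, 1]
Peg 1: [4]
Peg 2: [5, 3]

After move 6 (0->1):
Peg 0: [2]
Peg 1: [4, 1]
Peg 2: [5, 3]

After move 7 (1->0):
Peg 0: [2, 1]
Peg 1: [4]
Peg 2: [5, 3]

After move 8 (0->2):
Peg 0: [2]
Peg 1: [4]
Peg 2: [5, 3, 1]

After move 9 (0->1):
Peg 0: []
Peg 1: [4, 2]
Peg 2: [5, 3, 1]

After move 10 (1->0):
Peg 0: [2]
Peg 1: [4]
Peg 2: [5, 3, 1]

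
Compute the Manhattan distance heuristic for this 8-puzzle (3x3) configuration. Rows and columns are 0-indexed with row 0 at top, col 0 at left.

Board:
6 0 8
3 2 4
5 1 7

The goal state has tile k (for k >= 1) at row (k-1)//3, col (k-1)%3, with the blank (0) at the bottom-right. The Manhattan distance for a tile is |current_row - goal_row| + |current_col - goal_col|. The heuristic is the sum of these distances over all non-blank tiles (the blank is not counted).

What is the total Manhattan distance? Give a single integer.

Answer: 19

Derivation:
Tile 6: (0,0)->(1,2) = 3
Tile 8: (0,2)->(2,1) = 3
Tile 3: (1,0)->(0,2) = 3
Tile 2: (1,1)->(0,1) = 1
Tile 4: (1,2)->(1,0) = 2
Tile 5: (2,0)->(1,1) = 2
Tile 1: (2,1)->(0,0) = 3
Tile 7: (2,2)->(2,0) = 2
Sum: 3 + 3 + 3 + 1 + 2 + 2 + 3 + 2 = 19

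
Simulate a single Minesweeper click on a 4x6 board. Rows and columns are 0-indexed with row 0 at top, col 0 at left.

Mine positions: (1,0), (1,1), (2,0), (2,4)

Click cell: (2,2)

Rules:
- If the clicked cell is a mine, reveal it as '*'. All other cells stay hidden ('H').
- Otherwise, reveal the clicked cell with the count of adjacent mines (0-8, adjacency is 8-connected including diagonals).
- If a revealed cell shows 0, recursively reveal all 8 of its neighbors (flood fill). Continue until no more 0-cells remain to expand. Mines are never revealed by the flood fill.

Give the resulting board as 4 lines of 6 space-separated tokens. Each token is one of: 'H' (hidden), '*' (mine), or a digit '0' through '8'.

H H H H H H
H H H H H H
H H 1 H H H
H H H H H H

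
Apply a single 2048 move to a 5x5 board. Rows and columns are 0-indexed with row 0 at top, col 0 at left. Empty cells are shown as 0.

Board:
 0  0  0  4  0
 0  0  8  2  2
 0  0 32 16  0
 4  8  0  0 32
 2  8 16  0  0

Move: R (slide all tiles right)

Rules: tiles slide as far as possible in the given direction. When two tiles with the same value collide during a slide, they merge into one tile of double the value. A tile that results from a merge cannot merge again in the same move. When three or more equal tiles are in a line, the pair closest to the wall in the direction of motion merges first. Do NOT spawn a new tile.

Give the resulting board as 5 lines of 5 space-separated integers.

Slide right:
row 0: [0, 0, 0, 4, 0] -> [0, 0, 0, 0, 4]
row 1: [0, 0, 8, 2, 2] -> [0, 0, 0, 8, 4]
row 2: [0, 0, 32, 16, 0] -> [0, 0, 0, 32, 16]
row 3: [4, 8, 0, 0, 32] -> [0, 0, 4, 8, 32]
row 4: [2, 8, 16, 0, 0] -> [0, 0, 2, 8, 16]

Answer:  0  0  0  0  4
 0  0  0  8  4
 0  0  0 32 16
 0  0  4  8 32
 0  0  2  8 16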